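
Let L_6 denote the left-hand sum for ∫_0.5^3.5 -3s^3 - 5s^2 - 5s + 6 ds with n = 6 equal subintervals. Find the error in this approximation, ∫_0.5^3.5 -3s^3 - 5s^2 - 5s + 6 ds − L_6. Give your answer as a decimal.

-47.9375

Exact integral: ∫_0.5^3.5 f(s) ds = -195.75.
L_6 = -147.8125.
Error = -195.75 − (-147.8125) = -47.9375.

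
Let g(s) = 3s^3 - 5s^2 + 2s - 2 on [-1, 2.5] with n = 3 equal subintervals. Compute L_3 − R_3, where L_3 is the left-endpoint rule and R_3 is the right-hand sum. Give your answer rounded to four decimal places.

L_3 ≈ -17.386574.
R_3 ≈ 18.342593.
L_3 − R_3 ≈ -35.7292.

-35.7292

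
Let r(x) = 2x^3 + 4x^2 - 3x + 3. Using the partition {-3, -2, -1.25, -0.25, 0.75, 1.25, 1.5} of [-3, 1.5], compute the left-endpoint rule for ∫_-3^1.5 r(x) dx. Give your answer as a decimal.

18.0859375

Subinterval widths: 1, 0.75, 1, 1, 0.5, 0.25.
Left endpoints: -3, -2, -1.25, -0.25, 0.75, 1.25.
r(-3) = -6, r(-2) = 9, r(-1.25) = 9.09375, r(-0.25) = 3.96875, r(0.75) = 3.84375, r(1.25) = 9.40625.
Sum = Σ Δx_i · r(x_i).
Sum = 18.0859375.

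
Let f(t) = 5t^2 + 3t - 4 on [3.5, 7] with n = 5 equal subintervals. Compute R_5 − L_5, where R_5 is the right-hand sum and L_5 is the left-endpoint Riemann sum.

R_5 = 610.75.
L_5 = 474.775.
R_5 − L_5 = 135.975.

135.975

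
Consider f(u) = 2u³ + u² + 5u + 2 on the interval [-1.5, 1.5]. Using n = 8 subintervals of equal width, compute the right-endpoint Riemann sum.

13.6640625

Δu = (1.5 − (-1.5))/8 = 0.375.
Right endpoints: -1.125, -0.75, -0.375, 0, 0.375, 0.75, 1.125, 1.5.
f(-1.125) = -5.20703125, f(-0.75) = -2.03125, f(-0.375) = 0.16015625, f(0) = 2, f(0.375) = 4.12109375, f(0.75) = 7.15625, f(1.125) = 11.73828125, f(1.5) = 18.5.
Sum = Δu · [f(-1.125) + f(-0.75) + f(-0.375) + ...].
Sum = 13.6640625.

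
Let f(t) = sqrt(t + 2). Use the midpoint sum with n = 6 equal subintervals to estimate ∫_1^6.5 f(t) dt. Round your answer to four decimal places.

13.0610

Δt = (6.5 − 1)/6 = 11/12.
Midpoints: 35/24, 2.375, 79/24, 101/24, 5.125, 145/24.
f(35/24) ≈ 1.8597, f(2.375) ≈ 2.0917, f(79/24) ≈ 2.3004, f(101/24) ≈ 2.4917, f(5.125) ≈ 2.6693, f(145/24) ≈ 2.8358.
Sum = Δt · [f(35/24) + f(2.375) + f(79/24) + ...].
Sum ≈ 13.0610.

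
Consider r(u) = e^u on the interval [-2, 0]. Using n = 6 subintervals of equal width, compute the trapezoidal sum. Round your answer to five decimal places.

Δu = (0 − (-2))/6 = 1/3.
r(-2) ≈ 0.13534, r(-5/3) ≈ 0.18888, r(-4/3) ≈ 0.26360, r(-1) ≈ 0.36788, r(-2/3) ≈ 0.51342, r(-1/3) ≈ 0.71653, r(0) ≈ 1.00000.
T_6 = (Δu/2)·[r(u_0) + 2r(u_1) + ... + 2r(u_{5}) + r(u_6)].
Sum ≈ 0.87266.

0.87266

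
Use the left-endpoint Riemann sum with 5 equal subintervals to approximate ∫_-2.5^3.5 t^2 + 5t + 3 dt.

32.34

Δt = (3.5 − (-2.5))/5 = 1.2.
Left endpoints: -2.5, -1.3, -0.1, 1.1, 2.3.
f(-2.5) = -3.25, f(-1.3) = -1.81, f(-0.1) = 2.51, f(1.1) = 9.71, f(2.3) = 19.79.
Sum = Δt · [f(-2.5) + f(-1.3) + f(-0.1) + f(1.1) + f(2.3)].
Sum = 32.34.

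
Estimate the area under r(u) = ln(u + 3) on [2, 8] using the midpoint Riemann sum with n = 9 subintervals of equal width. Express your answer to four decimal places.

Δu = (8 − 2)/9 = 2/3.
Midpoints: 7/3, 3, 11/3, 13/3, 5, 17/3, 19/3, 7, 23/3.
r(7/3) ≈ 1.6740, r(3) ≈ 1.7918, r(11/3) ≈ 1.8971, r(13/3) ≈ 1.9924, r(5) ≈ 2.0794, r(17/3) ≈ 2.1595, r(19/3) ≈ 2.2336, r(7) ≈ 2.3026, r(23/3) ≈ 2.3671.
Sum = Δu · [r(7/3) + r(3) + r(11/3) + ...].
Sum ≈ 12.3317.

12.3317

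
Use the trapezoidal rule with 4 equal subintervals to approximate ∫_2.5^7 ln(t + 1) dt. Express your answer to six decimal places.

7.734004

Δt = (7 − 2.5)/4 = 1.125.
f(2.5) ≈ 1.252763, f(3.625) ≈ 1.531476, f(4.75) ≈ 1.749200, f(5.875) ≈ 1.927892, f(7) ≈ 2.079442.
T_4 = (Δt/2)·[f(t_0) + 2f(t_1) + 2f(t_2) + 2f(t_3) + f(t_4)].
Sum ≈ 7.734004.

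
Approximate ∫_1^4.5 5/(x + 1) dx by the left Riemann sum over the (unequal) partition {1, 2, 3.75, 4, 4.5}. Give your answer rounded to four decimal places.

6.1798

Subinterval widths: 1, 1.75, 0.25, 0.5.
Left endpoints: 1, 2, 3.75, 4.
f(1) = 2.5, f(2) = 5/3, f(3.75) = 20/19, f(4) = 1.
Sum = Σ Δx_i · f(x_i).
Sum ≈ 6.1798.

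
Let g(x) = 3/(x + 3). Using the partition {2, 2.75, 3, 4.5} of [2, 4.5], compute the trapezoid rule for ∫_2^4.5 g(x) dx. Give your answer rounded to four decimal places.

1.2234

Subinterval widths: 0.75, 0.25, 1.5.
g(2) = 0.6, g(2.75) = 12/23, g(3) = 0.5, g(4.5) = 0.4.
On each subinterval the trapezoid contributes (Δx_i/2)·[g(x_{i-1}) + g(x_i)].
Sum ≈ 1.2234.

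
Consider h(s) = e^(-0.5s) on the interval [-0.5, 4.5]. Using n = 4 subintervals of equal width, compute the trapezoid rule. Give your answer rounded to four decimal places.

Δs = (4.5 − (-0.5))/4 = 1.25.
h(-0.5) ≈ 1.2840, h(0.75) ≈ 0.6873, h(2) ≈ 0.3679, h(3.25) ≈ 0.1969, h(4.5) ≈ 0.1054.
T_4 = (Δs/2)·[h(s_0) + 2h(s_1) + 2h(s_2) + 2h(s_3) + h(s_4)].
Sum ≈ 2.4335.

2.4335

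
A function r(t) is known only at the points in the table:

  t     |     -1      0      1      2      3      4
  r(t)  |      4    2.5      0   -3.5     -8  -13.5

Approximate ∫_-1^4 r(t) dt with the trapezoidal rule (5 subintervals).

-13.75

Δt = 1.
T_5 = (1/2)·[4 + 2·2.5 + 2·0 + 2·(-3.5) + 2·(-8) + (-13.5)] = -13.75.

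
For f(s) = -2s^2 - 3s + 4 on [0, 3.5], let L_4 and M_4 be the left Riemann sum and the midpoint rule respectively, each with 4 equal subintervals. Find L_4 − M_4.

13.97265625

L_4 = -18.5390625.
M_4 = -32.51171875.
L_4 − M_4 = 13.97265625.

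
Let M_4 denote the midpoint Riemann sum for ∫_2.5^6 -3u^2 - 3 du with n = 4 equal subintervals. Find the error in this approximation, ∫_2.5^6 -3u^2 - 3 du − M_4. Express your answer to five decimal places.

Exact integral: ∫_2.5^6 f(u) du = -210.875.
M_4 ≈ -210.2050781.
Error ≈ -210.875 − (-210.2050781) ≈ -0.66992.

-0.66992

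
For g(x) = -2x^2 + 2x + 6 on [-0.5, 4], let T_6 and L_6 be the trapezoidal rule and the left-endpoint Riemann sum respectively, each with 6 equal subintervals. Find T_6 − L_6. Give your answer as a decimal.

T_6 = -0.84375.
L_6 = 7.59375.
T_6 − L_6 = -8.4375.

-8.4375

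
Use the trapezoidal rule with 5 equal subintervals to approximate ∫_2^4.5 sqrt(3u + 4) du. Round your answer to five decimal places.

Δu = (4.5 − 2)/5 = 0.5.
f(2) ≈ 3.16228, f(2.5) ≈ 3.39116, f(3) ≈ 3.60555, f(3.5) ≈ 3.80789, f(4) ≈ 4.00000, f(4.5) ≈ 4.18330.
T_5 = (Δu/2)·[f(u_0) + 2f(u_1) + ... + 2f(u_{4}) + f(u_5)].
Sum ≈ 9.23870.

9.23870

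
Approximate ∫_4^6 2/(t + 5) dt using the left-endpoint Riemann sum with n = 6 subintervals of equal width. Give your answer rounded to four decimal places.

0.4082

Δt = (6 − 4)/6 = 1/3.
Left endpoints: 4, 13/3, 14/3, 5, 16/3, 17/3.
f(4) = 2/9, f(13/3) = 3/14, f(14/3) = 6/29, f(5) = 0.2, f(16/3) = 6/31, f(17/3) = 0.1875.
Sum = Δt · [f(4) + f(13/3) + f(14/3) + ...].
Sum ≈ 0.4082.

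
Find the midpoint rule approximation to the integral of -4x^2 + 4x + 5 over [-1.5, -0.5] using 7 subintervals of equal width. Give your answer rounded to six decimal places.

-3.326531

Δx = (-0.5 − (-1.5))/7 = 1/7.
Midpoints: -10/7, -9/7, -8/7, -1, -6/7, -5/7, -4/7.
f(-10/7) = -435/49, f(-9/7) = -331/49, f(-8/7) = -235/49, f(-1) = -3, f(-6/7) = -67/49, f(-5/7) = 5/49, f(-4/7) = 69/49.
Sum = Δx · [f(-10/7) + f(-9/7) + f(-8/7) + ...].
Sum ≈ -3.326531.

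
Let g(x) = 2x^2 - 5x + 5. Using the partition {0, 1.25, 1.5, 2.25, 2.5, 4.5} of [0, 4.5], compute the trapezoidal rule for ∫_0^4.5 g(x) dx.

36.09375

Subinterval widths: 1.25, 0.25, 0.75, 0.25, 2.
g(0) = 5, g(1.25) = 1.875, g(1.5) = 2, g(2.25) = 3.875, g(2.5) = 5, g(4.5) = 23.
On each subinterval the trapezoid contributes (Δx_i/2)·[g(x_{i-1}) + g(x_i)].
Sum = 36.09375.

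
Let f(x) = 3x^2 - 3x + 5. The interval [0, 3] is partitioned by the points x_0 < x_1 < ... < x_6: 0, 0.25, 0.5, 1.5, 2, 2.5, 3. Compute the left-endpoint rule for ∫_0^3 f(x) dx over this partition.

Subinterval widths: 0.25, 0.25, 1, 0.5, 0.5, 0.5.
Left endpoints: 0, 0.25, 0.5, 1.5, 2, 2.5.
f(0) = 5, f(0.25) = 4.4375, f(0.5) = 4.25, f(1.5) = 7.25, f(2) = 11, f(2.5) = 16.25.
Sum = Σ Δx_i · f(x_i).
Sum = 23.859375.

23.859375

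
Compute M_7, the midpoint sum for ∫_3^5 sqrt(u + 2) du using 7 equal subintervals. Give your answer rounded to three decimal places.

4.893

Δu = (5 − 3)/7 = 2/7.
Midpoints: 22/7, 24/7, 26/7, 4, 30/7, 32/7, 34/7.
f(22/7) ≈ 2.268, f(24/7) ≈ 2.330, f(26/7) ≈ 2.390, f(4) ≈ 2.449, f(30/7) ≈ 2.507, f(32/7) ≈ 2.563, f(34/7) ≈ 2.619.
Sum = Δu · [f(22/7) + f(24/7) + f(26/7) + ...].
Sum ≈ 4.893.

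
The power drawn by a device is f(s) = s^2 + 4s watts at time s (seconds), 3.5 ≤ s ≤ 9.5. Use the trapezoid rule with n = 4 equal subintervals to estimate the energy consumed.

429.75

Δs = (9.5 − 3.5)/4 = 1.5.
f(3.5) = 26.25, f(5) = 45, f(6.5) = 68.25, f(8) = 96, f(9.5) = 128.25.
T_4 = (Δs/2)·[f(s_0) + 2f(s_1) + 2f(s_2) + 2f(s_3) + f(s_4)].
Sum = 429.75.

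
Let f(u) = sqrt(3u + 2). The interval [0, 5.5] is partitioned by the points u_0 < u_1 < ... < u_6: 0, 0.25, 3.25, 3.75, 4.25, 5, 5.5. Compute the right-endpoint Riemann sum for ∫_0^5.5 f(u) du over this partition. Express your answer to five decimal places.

19.68128

Subinterval widths: 0.25, 3, 0.5, 0.5, 0.75, 0.5.
Right endpoints: 0.25, 3.25, 3.75, 4.25, 5, 5.5.
f(0.25) ≈ 1.65831, f(3.25) ≈ 3.42783, f(3.75) ≈ 3.64005, f(4.25) ≈ 3.84057, f(5) ≈ 4.12311, f(5.5) ≈ 4.30116.
Sum = Σ Δu_i · f(u_i).
Sum ≈ 19.68128.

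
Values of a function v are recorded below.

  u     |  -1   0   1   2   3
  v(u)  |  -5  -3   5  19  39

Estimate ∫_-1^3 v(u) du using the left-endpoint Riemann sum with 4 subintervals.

Δu = 1.
Sum = 1·[(-5) + (-3) + 5 + 19] = 16.

16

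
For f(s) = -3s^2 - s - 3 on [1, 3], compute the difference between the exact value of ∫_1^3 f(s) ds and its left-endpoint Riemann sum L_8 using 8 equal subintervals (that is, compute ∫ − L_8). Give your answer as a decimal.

-3.1875

Exact integral: ∫_1^3 f(s) ds = -36.
L_8 = -32.8125.
Error = -36 − (-32.8125) = -3.1875.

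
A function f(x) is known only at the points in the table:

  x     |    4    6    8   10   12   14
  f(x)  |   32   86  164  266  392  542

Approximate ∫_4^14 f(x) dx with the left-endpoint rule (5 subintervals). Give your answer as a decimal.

Δx = 2.
Sum = 2·[32 + 86 + 164 + 266 + 392] = 1880.

1880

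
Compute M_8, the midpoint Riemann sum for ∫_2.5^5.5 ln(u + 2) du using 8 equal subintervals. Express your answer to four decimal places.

Δu = (5.5 − 2.5)/8 = 0.375.
Midpoints: 2.6875, 3.0625, 3.4375, 3.8125, 4.1875, 4.5625, 4.9375, 5.3125.
f(2.6875) ≈ 1.5449, f(3.0625) ≈ 1.6219, f(3.4375) ≈ 1.6933, f(3.8125) ≈ 1.7600, f(4.1875) ≈ 1.8225, f(4.5625) ≈ 1.8814, f(4.9375) ≈ 1.9369, f(5.3125) ≈ 1.9896.
Sum = Δu · [f(2.6875) + f(3.0625) + f(3.4375) + ...].
Sum ≈ 5.3439.

5.3439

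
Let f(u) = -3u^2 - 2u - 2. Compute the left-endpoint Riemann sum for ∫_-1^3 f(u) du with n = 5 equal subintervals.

-32.48

Δu = (3 − (-1))/5 = 0.8.
Left endpoints: -1, -0.2, 0.6, 1.4, 2.2.
f(-1) = -3, f(-0.2) = -1.72, f(0.6) = -4.28, f(1.4) = -10.68, f(2.2) = -20.92.
Sum = Δu · [f(-1) + f(-0.2) + f(0.6) + f(1.4) + f(2.2)].
Sum = -32.48.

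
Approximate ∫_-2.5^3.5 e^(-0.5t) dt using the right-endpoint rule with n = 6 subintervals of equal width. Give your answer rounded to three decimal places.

Δt = (3.5 − (-2.5))/6 = 1.
Right endpoints: -1.5, -0.5, 0.5, 1.5, 2.5, 3.5.
f(-1.5) ≈ 2.117, f(-0.5) ≈ 1.284, f(0.5) ≈ 0.779, f(1.5) ≈ 0.472, f(2.5) ≈ 0.287, f(3.5) ≈ 0.174.
Sum = Δt · [f(-1.5) + f(-0.5) + f(0.5) + ...].
Sum ≈ 5.112.

5.112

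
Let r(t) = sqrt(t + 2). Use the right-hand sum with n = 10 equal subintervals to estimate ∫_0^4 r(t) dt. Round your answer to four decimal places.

8.1174

Δt = (4 − 0)/10 = 0.4.
Right endpoints: 0.4, 0.8, 1.2, 1.6, 2, 2.4, 2.8, 3.2, 3.6, 4.
r(0.4) ≈ 1.5492, r(0.8) ≈ 1.6733, r(1.2) ≈ 1.7889, r(1.6) ≈ 1.8974, r(2) ≈ 2.0000, r(2.4) ≈ 2.0976, r(2.8) ≈ 2.1909, r(3.2) ≈ 2.2804, r(3.6) ≈ 2.3664, r(4) ≈ 2.4495.
Sum = Δt · [r(0.4) + r(0.8) + r(1.2) + ...].
Sum ≈ 8.1174.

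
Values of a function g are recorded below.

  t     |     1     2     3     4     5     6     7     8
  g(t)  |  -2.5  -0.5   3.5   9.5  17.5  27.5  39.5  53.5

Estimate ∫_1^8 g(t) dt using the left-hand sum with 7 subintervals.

94.5

Δt = 1.
Sum = 1·[(-2.5) + (-0.5) + 3.5 + 9.5 + 17.5 + 27.5 + 39.5] = 94.5.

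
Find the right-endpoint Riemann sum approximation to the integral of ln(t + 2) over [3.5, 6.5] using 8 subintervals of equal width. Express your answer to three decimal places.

Δt = (6.5 − 3.5)/8 = 0.375.
Right endpoints: 3.875, 4.25, 4.625, 5, 5.375, 5.75, 6.125, 6.5.
f(3.875) ≈ 1.771, f(4.25) ≈ 1.833, f(4.625) ≈ 1.891, f(5) ≈ 1.946, f(5.375) ≈ 1.998, f(5.75) ≈ 2.048, f(6.125) ≈ 2.095, f(6.5) ≈ 2.140.
Sum = Δt · [f(3.875) + f(4.25) + f(4.625) + ...].
Sum ≈ 5.895.

5.895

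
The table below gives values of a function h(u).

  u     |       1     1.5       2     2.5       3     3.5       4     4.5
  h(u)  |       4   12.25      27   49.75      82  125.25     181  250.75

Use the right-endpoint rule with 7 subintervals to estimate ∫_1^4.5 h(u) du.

Δu = 0.5.
Sum = 0.5·[12.25 + 27 + 49.75 + 82 + 125.25 + 181 + 250.75] = 364.

364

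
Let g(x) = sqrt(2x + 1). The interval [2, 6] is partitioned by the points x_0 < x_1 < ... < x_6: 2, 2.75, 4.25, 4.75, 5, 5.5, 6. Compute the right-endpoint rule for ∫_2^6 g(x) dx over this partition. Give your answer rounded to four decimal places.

Subinterval widths: 0.75, 1.5, 0.5, 0.25, 0.5, 0.5.
Right endpoints: 2.75, 4.25, 4.75, 5, 5.5, 6.
g(2.75) ≈ 2.5495, g(4.25) ≈ 3.0822, g(4.75) ≈ 3.2404, g(5) ≈ 3.3166, g(5.5) ≈ 3.4641, g(6) ≈ 3.6056.
Sum = Σ Δx_i · g(x_i).
Sum ≈ 12.5196.

12.5196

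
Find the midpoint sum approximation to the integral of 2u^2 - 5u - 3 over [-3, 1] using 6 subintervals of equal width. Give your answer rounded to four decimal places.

Δu = (1 − (-3))/6 = 2/3.
Midpoints: -8/3, -2, -4/3, -2/3, 0, 2/3.
f(-8/3) = 221/9, f(-2) = 15, f(-4/3) = 65/9, f(-2/3) = 11/9, f(0) = -3, f(2/3) = -49/9.
Sum = Δu · [f(-8/3) + f(-2) + f(-4/3) + ...].
Sum ≈ 26.3704.

26.3704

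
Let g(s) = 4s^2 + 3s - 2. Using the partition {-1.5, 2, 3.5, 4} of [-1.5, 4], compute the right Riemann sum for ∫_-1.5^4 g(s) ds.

Subinterval widths: 3.5, 1.5, 0.5.
Right endpoints: 2, 3.5, 4.
g(2) = 20, g(3.5) = 57.5, g(4) = 74.
Sum = Σ Δs_i · g(s_i).
Sum = 193.25.

193.25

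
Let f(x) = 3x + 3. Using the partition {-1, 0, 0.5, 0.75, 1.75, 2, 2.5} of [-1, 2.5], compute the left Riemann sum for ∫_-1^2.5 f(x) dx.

Subinterval widths: 1, 0.5, 0.25, 1, 0.25, 0.5.
Left endpoints: -1, 0, 0.5, 0.75, 1.75, 2.
f(-1) = 0, f(0) = 3, f(0.5) = 4.5, f(0.75) = 5.25, f(1.75) = 8.25, f(2) = 9.
Sum = Σ Δx_i · f(x_i).
Sum = 14.4375.

14.4375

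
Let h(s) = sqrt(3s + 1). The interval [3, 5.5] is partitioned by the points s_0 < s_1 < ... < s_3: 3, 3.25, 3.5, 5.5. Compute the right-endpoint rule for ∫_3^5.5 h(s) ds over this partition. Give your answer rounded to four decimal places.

10.0341

Subinterval widths: 0.25, 0.25, 2.
Right endpoints: 3.25, 3.5, 5.5.
h(3.25) ≈ 3.2787, h(3.5) ≈ 3.3912, h(5.5) ≈ 4.1833.
Sum = Σ Δs_i · h(s_i).
Sum ≈ 10.0341.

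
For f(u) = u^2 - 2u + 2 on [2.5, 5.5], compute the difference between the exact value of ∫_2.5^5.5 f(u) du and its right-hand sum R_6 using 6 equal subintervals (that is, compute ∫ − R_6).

Exact integral: ∫_2.5^5.5 f(u) du = 32.25.
R_6 = 36.875.
Error = 32.25 − 36.875 = -4.625.

-4.625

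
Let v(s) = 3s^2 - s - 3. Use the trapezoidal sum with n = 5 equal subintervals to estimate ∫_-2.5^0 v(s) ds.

Δs = (0 − (-2.5))/5 = 0.5.
v(-2.5) = 18.25, v(-2) = 11, v(-1.5) = 5.25, v(-1) = 1, v(-0.5) = -1.75, v(0) = -3.
T_5 = (Δs/2)·[v(s_0) + 2v(s_1) + ... + 2v(s_{4}) + v(s_5)].
Sum = 11.5625.

11.5625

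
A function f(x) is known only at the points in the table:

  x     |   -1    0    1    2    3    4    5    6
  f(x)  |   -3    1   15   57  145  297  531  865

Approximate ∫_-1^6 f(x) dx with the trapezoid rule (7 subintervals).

1477

Δx = 1.
T_7 = (1/2)·[(-3) + 2·1 + 2·15 + 2·57 + 2·145 + 2·297 + 2·531 + 865] = 1477.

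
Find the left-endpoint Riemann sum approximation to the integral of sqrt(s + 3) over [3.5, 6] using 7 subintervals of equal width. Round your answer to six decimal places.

Δs = (6 − 3.5)/7 = 5/14.
Left endpoints: 3.5, 27/7, 59/14, 32/7, 69/14, 37/7, 79/14.
f(3.5) ≈ 2.549510, f(27/7) ≈ 2.618615, f(59/14) ≈ 2.685942, f(32/7) ≈ 2.751623, f(69/14) ≈ 2.815772, f(37/7) ≈ 2.878492, f(79/14) ≈ 2.939874.
Sum = Δs · [f(3.5) + f(27/7) + f(59/14) + ...].
Sum ≈ 6.871367.

6.871367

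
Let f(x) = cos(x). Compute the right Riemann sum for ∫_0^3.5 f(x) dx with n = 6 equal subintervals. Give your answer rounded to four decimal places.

Δx = (3.5 − 0)/6 = 7/12.
Right endpoints: 7/12, 7/6, 1.75, 7/3, 35/12, 3.5.
f(7/12) ≈ 0.8346, f(7/6) ≈ 0.3932, f(1.75) ≈ -0.1782, f(7/3) ≈ -0.6908, f(35/12) ≈ -0.9748, f(3.5) ≈ -0.9365.
Sum = Δx · [f(7/12) + f(7/6) + f(1.75) + ...].
Sum ≈ -0.9056.

-0.9056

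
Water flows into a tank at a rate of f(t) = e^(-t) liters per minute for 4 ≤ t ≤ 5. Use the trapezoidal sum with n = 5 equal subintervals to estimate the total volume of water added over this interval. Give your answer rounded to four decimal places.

Δt = (5 − 4)/5 = 0.2.
f(4) ≈ 0.0183, f(4.2) ≈ 0.0150, f(4.4) ≈ 0.0123, f(4.6) ≈ 0.0101, f(4.8) ≈ 0.0082, f(5) ≈ 0.0067.
T_5 = (Δt/2)·[f(t_0) + 2f(t_1) + ... + 2f(t_{4}) + f(t_5)].
Sum ≈ 0.0116.

0.0116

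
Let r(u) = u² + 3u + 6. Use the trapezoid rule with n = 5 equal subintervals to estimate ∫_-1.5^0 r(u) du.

6.7725

Δu = (0 − (-1.5))/5 = 0.3.
r(-1.5) = 3.75, r(-1.2) = 3.84, r(-0.9) = 4.11, r(-0.6) = 4.56, r(-0.3) = 5.19, r(0) = 6.
T_5 = (Δu/2)·[r(u_0) + 2r(u_1) + ... + 2r(u_{4}) + r(u_5)].
Sum = 6.7725.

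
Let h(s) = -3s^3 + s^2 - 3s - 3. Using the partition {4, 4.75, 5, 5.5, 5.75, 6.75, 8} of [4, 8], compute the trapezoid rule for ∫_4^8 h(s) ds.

-2849.05859375

Subinterval widths: 0.75, 0.25, 0.5, 0.25, 1, 1.25.
h(4) = -191, h(4.75) = -316.203125, h(5) = -368, h(5.5) = -488.375, h(5.75) = -557.515625, h(6.75) = -900.328125, h(8) = -1499.
On each subinterval the trapezoid contributes (Δs_i/2)·[h(s_{i-1}) + h(s_i)].
Sum = -2849.05859375.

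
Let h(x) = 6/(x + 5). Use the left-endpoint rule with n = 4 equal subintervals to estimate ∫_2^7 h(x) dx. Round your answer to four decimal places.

Δx = (7 − 2)/4 = 1.25.
Left endpoints: 2, 3.25, 4.5, 5.75.
h(2) = 6/7, h(3.25) = 8/11, h(4.5) = 12/19, h(5.75) = 24/43.
Sum = Δx · [h(2) + h(3.25) + h(4.5) + h(5.75)].
Sum ≈ 3.4677.

3.4677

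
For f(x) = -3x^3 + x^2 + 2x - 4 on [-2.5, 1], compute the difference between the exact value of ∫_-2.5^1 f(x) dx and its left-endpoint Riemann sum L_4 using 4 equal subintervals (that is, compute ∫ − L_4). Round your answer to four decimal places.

-24.5160

Exact integral: ∫_-2.5^1 f(x) dx ≈ 14.838542.
L_4 ≈ 39.354492.
Error ≈ 14.838542 − 39.354492 ≈ -24.5160.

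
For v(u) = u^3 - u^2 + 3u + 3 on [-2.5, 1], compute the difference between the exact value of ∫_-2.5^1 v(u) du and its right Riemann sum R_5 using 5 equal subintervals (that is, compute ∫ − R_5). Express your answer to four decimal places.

-10.4023

Exact integral: ∫_-2.5^1 v(u) du ≈ -12.432292.
R_5 = -2.03.
Error ≈ -12.432292 − (-2.03) ≈ -10.4023.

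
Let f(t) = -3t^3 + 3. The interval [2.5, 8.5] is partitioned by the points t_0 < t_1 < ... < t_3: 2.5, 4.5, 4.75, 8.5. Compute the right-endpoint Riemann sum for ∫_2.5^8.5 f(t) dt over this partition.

Subinterval widths: 2, 0.25, 3.75.
Right endpoints: 4.5, 4.75, 8.5.
f(4.5) = -270.375, f(4.75) = -318.515625, f(8.5) = -1839.375.
Sum = Σ Δt_i · f(t_i).
Sum = -7518.03515625.

-7518.03515625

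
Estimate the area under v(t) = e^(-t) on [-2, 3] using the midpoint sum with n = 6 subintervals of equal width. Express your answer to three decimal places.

7.131

Δt = (3 − (-2))/6 = 5/6.
Midpoints: -19/12, -0.75, 1/12, 11/12, 1.75, 31/12.
v(-19/12) ≈ 4.871, v(-0.75) ≈ 2.117, v(1/12) ≈ 0.920, v(11/12) ≈ 0.400, v(1.75) ≈ 0.174, v(31/12) ≈ 0.076.
Sum = Δt · [v(-19/12) + v(-0.75) + v(1/12) + ...].
Sum ≈ 7.131.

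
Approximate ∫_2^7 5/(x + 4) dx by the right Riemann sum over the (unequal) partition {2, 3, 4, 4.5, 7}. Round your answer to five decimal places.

2.76977

Subinterval widths: 1, 1, 0.5, 2.5.
Right endpoints: 3, 4, 4.5, 7.
f(3) = 5/7, f(4) = 0.625, f(4.5) = 10/17, f(7) = 5/11.
Sum = Σ Δx_i · f(x_i).
Sum ≈ 2.76977.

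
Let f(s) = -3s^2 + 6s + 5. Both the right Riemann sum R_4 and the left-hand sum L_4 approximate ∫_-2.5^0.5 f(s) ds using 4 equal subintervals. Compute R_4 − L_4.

27

R_4 = -6.09375.
L_4 = -33.09375.
R_4 − L_4 = 27.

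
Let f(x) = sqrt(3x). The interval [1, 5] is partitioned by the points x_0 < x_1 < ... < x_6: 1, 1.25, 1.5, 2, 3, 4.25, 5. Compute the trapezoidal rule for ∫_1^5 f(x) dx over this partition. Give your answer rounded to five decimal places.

11.73132

Subinterval widths: 0.25, 0.25, 0.5, 1, 1.25, 0.75.
f(1) ≈ 1.73205, f(1.25) ≈ 1.93649, f(1.5) ≈ 2.12132, f(2) ≈ 2.44949, f(3) ≈ 3.00000, f(4.25) ≈ 3.57071, f(5) ≈ 3.87298.
On each subinterval the trapezoid contributes (Δx_i/2)·[f(x_{i-1}) + f(x_i)].
Sum ≈ 11.73132.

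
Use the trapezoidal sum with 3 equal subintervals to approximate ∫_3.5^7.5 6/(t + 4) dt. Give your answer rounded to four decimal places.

Δt = (7.5 − 3.5)/3 = 4/3.
f(3.5) = 0.8, f(29/6) = 36/53, f(37/6) = 36/61, f(7.5) = 12/23.
T_3 = (Δt/2)·[f(t_0) + 2f(t_1) + 2f(t_2) + f(t_3)].
Sum ≈ 2.5737.

2.5737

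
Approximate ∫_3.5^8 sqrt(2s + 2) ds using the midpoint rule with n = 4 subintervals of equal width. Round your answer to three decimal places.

16.461

Δs = (8 − 3.5)/4 = 1.125.
Midpoints: 4.0625, 5.1875, 6.3125, 7.4375.
f(4.0625) ≈ 3.182, f(5.1875) ≈ 3.518, f(6.3125) ≈ 3.824, f(7.4375) ≈ 4.108.
Sum = Δs · [f(4.0625) + f(5.1875) + f(6.3125) + f(7.4375)].
Sum ≈ 16.461.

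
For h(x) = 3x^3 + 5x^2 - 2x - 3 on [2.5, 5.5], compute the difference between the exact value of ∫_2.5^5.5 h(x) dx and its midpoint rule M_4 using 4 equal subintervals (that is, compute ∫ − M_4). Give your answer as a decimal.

5.765625

Exact integral: ∫_2.5^5.5 h(x) dx = 875.25.
M_4 = 869.484375.
Error = 875.25 − 869.484375 = 5.765625.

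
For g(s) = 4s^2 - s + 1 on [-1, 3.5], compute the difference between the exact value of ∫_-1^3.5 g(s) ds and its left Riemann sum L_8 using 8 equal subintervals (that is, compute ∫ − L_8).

Exact integral: ∫_-1^3.5 g(s) ds = 57.375.
L_8 = 46.93359375.
Error = 57.375 − 46.93359375 = 10.44140625.

10.44140625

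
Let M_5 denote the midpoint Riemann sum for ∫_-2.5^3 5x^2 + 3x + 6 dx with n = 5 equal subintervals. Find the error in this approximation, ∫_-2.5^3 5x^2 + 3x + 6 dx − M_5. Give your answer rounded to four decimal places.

Exact integral: ∫_-2.5^3 f(x) dx ≈ 108.166667.
M_5 = 105.39375.
Error ≈ 108.166667 − 105.39375 ≈ 2.7729.

2.7729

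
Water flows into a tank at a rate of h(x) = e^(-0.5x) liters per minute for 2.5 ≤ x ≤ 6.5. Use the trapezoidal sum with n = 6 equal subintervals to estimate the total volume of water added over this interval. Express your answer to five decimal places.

Δx = (6.5 − 2.5)/6 = 2/3.
h(2.5) ≈ 0.28650, h(19/6) ≈ 0.20529, h(23/6) ≈ 0.14710, h(4.5) ≈ 0.10540, h(31/6) ≈ 0.07552, h(35/6) ≈ 0.05411, h(6.5) ≈ 0.03877.
T_6 = (Δx/2)·[h(x_0) + 2h(x_1) + ... + 2h(x_{5}) + h(x_6)].
Sum ≈ 0.50004.

0.50004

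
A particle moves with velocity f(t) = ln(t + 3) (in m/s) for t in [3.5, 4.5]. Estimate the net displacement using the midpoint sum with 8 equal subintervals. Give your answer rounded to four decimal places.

Δt = (4.5 − 3.5)/8 = 0.125.
Midpoints: 3.5625, 3.6875, 3.8125, 3.9375, 4.0625, 4.1875, 4.3125, 4.4375.
f(3.5625) ≈ 1.8814, f(3.6875) ≈ 1.9002, f(3.8125) ≈ 1.9188, f(3.9375) ≈ 1.9369, f(4.0625) ≈ 1.9548, f(4.1875) ≈ 1.9723, f(4.3125) ≈ 1.9896, f(4.4375) ≈ 2.0065.
Sum = Δt · [f(3.5625) + f(3.6875) + f(3.8125) + ...].
Sum ≈ 1.9451.

1.9451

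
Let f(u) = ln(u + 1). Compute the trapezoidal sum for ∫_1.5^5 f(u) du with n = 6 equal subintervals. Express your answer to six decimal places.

Δu = (5 − 1.5)/6 = 7/12.
f(1.5) ≈ 0.916291, f(25/12) ≈ 1.126011, f(8/3) ≈ 1.299283, f(3.25) ≈ 1.446919, f(23/6) ≈ 1.575536, f(53/12) ≈ 1.689481, f(5) ≈ 1.791759.
T_6 = (Δu/2)·[f(u_0) + 2f(u_1) + ... + 2f(u_{5}) + f(u_6)].
Sum ≈ 4.953232.

4.953232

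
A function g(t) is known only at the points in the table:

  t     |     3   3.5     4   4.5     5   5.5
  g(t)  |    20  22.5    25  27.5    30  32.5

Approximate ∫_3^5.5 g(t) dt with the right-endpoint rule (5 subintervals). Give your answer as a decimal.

Δt = 0.5.
Sum = 0.5·[22.5 + 25 + 27.5 + 30 + 32.5] = 68.75.

68.75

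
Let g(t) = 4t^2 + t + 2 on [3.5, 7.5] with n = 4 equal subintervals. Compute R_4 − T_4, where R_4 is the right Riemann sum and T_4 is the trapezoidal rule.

90

R_4 = 628.
T_4 = 538.
R_4 − T_4 = 90.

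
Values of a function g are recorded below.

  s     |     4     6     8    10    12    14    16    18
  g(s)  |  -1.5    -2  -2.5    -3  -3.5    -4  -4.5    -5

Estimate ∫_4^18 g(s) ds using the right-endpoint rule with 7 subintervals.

-49

Δs = 2.
Sum = 2·[(-2) + (-2.5) + (-3) + (-3.5) + (-4) + (-4.5) + (-5)] = -49.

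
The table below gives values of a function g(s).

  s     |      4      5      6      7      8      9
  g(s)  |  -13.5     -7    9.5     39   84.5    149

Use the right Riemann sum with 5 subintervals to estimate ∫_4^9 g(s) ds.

Δs = 1.
Sum = 1·[(-7) + 9.5 + 39 + 84.5 + 149] = 275.

275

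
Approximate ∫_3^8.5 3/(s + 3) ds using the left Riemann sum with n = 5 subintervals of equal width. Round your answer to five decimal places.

2.08937

Δs = (8.5 − 3)/5 = 1.1.
Left endpoints: 3, 4.1, 5.2, 6.3, 7.4.
f(3) = 0.5, f(4.1) = 30/71, f(5.2) = 15/41, f(6.3) = 10/31, f(7.4) = 15/52.
Sum = Δs · [f(3) + f(4.1) + f(5.2) + f(6.3) + f(7.4)].
Sum ≈ 2.08937.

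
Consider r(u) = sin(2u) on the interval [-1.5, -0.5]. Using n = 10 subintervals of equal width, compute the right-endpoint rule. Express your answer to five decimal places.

Δu = (-0.5 − (-1.5))/10 = 0.1.
Right endpoints: -1.4, -1.3, -1.2, -1.1, -1, -0.9, -0.8, -0.7, -0.6, -0.5.
r(-1.4) ≈ -0.33499, r(-1.3) ≈ -0.51550, r(-1.2) ≈ -0.67546, r(-1.1) ≈ -0.80850, r(-1) ≈ -0.90930, r(-0.9) ≈ -0.97385, r(-0.8) ≈ -0.99957, r(-0.7) ≈ -0.98545, r(-0.6) ≈ -0.93204, r(-0.5) ≈ -0.84147.
Sum = Δu · [r(-1.4) + r(-1.3) + r(-1.2) + ...].
Sum ≈ -0.79761.

-0.79761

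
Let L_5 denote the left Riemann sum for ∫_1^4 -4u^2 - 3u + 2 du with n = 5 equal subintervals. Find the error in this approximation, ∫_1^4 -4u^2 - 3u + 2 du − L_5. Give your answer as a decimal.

-19.98

Exact integral: ∫_1^4 f(u) du = -100.5.
L_5 = -80.52.
Error = -100.5 − (-80.52) = -19.98.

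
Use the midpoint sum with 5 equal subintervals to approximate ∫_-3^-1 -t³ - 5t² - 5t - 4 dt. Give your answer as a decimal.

Δt = (-1 − (-3))/5 = 0.4.
Midpoints: -2.8, -2.4, -2, -1.6, -1.2.
f(-2.8) = -7.248, f(-2.4) = -6.976, f(-2) = -6, f(-1.6) = -4.704, f(-1.2) = -3.472.
Sum = Δt · [f(-2.8) + f(-2.4) + f(-2) + f(-1.6) + f(-1.2)].
Sum = -11.36.

-11.36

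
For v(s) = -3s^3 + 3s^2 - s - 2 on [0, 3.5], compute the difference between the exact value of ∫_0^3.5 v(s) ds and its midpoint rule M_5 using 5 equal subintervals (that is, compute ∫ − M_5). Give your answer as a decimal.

-1.8221875

Exact integral: ∫_0^3.5 v(s) ds = -82.796875.
M_5 = -80.9746875.
Error = -82.796875 − (-80.9746875) = -1.8221875.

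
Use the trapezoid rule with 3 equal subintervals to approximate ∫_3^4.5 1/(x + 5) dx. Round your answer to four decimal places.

Δx = (4.5 − 3)/3 = 0.5.
f(3) = 0.125, f(3.5) = 2/17, f(4) = 1/9, f(4.5) = 2/19.
T_3 = (Δx/2)·[f(x_0) + 2f(x_1) + 2f(x_2) + f(x_3)].
Sum ≈ 0.1719.

0.1719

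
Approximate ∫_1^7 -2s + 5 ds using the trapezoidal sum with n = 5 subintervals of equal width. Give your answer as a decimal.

Δs = (7 − 1)/5 = 1.2.
f(1) = 3, f(2.2) = 0.6, f(3.4) = -1.8, f(4.6) = -4.2, f(5.8) = -6.6, f(7) = -9.
T_5 = (Δs/2)·[f(s_0) + 2f(s_1) + ... + 2f(s_{4}) + f(s_5)].
Sum = -18.

-18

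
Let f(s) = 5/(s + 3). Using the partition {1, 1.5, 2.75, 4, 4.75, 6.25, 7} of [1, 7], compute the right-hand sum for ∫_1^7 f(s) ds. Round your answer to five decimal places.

Subinterval widths: 0.5, 1.25, 1.25, 0.75, 1.5, 0.75.
Right endpoints: 1.5, 2.75, 4, 4.75, 6.25, 7.
f(1.5) = 10/9, f(2.75) = 20/23, f(4) = 5/7, f(4.75) = 20/31, f(6.25) = 20/37, f(7) = 0.5.
Sum = Σ Δs_i · f(s_i).
Sum ≈ 4.20505.

4.20505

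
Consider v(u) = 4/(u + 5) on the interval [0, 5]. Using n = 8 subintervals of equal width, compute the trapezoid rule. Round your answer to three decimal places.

Δu = (5 − 0)/8 = 0.625.
v(0) = 0.8, v(0.625) = 32/45, v(1.25) = 0.64, v(1.875) = 32/55, v(2.5) = 8/15, v(3.125) = 32/65, v(3.75) = 16/35, v(4.375) = 32/75, v(5) = 0.4.
T_8 = (Δu/2)·[v(u_0) + 2v(u_1) + ... + 2v(u_{7}) + v(u_8)].
Sum ≈ 2.776.

2.776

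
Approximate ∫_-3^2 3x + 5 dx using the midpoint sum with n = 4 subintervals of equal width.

Δx = (2 − (-3))/4 = 1.25.
Midpoints: -2.375, -1.125, 0.125, 1.375.
f(-2.375) = -2.125, f(-1.125) = 1.625, f(0.125) = 5.375, f(1.375) = 9.125.
Sum = Δx · [f(-2.375) + f(-1.125) + f(0.125) + f(1.375)].
Sum = 17.5.

17.5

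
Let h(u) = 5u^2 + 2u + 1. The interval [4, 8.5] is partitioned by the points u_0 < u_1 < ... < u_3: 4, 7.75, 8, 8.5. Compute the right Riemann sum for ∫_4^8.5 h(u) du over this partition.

Subinterval widths: 3.75, 0.25, 0.5.
Right endpoints: 7.75, 8, 8.5.
h(7.75) = 316.8125, h(8) = 337, h(8.5) = 379.25.
Sum = Σ Δu_i · h(u_i).
Sum = 1461.921875.

1461.921875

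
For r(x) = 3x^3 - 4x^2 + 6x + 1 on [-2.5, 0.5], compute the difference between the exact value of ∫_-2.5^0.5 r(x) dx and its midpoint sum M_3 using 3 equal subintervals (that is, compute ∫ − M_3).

Exact integral: ∫_-2.5^0.5 r(x) dx = -65.25.
M_3 = -62.
Error = -65.25 − (-62) = -3.25.

-3.25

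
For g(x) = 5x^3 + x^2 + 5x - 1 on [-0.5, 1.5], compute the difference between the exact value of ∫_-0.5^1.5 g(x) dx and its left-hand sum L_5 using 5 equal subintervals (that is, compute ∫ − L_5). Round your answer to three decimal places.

5.447

Exact integral: ∫_-0.5^1.5 g(x) dx ≈ 10.41667.
L_5 = 4.97.
Error ≈ 10.41667 − 4.97 ≈ 5.447.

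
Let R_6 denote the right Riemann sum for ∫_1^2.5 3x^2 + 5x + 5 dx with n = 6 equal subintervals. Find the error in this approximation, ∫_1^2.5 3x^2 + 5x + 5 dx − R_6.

-2.953125

Exact integral: ∫_1^2.5 f(x) dx = 35.25.
R_6 = 38.203125.
Error = 35.25 − 38.203125 = -2.953125.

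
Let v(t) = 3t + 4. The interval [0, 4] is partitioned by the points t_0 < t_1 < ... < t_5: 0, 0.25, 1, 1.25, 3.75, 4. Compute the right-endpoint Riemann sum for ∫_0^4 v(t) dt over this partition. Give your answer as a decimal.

50.5

Subinterval widths: 0.25, 0.75, 0.25, 2.5, 0.25.
Right endpoints: 0.25, 1, 1.25, 3.75, 4.
v(0.25) = 4.75, v(1) = 7, v(1.25) = 7.75, v(3.75) = 15.25, v(4) = 16.
Sum = Σ Δt_i · v(t_i).
Sum = 50.5.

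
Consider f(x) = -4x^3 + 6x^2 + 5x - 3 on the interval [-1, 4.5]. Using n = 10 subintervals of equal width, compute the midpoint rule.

-191.1078125

Δx = (4.5 − (-1))/10 = 0.55.
Midpoints: -0.725, -0.175, 0.375, 0.925, 1.475, 2.025, 2.575, 3.125, 3.675, 4.225.
f(-0.725) = -1.9469375, f(-0.175) = -3.6698125, f(0.375) = -0.4921875, f(0.925) = 3.5929375, f(1.475) = 4.5925625, f(2.025) = -1.4863125, f(2.575) = -18.6366875, f(3.125) = -50.8515625, f(3.675) = -102.1239375, f(4.225) = -176.4468125.
Sum = Δx · [f(-0.725) + f(-0.175) + f(0.375) + ...].
Sum = -191.1078125.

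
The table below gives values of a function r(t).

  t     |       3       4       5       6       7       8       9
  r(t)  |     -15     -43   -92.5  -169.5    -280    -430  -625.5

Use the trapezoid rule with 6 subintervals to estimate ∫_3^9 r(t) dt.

-1335.25

Δt = 1.
T_6 = (1/2)·[(-15) + 2·(-43) + 2·(-92.5) + 2·(-169.5) + 2·(-280) + 2·(-430) + (-625.5)] = -1335.25.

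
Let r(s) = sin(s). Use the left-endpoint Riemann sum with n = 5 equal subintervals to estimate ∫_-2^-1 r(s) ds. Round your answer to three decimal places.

-0.960

Δs = (-1 − (-2))/5 = 0.2.
Left endpoints: -2, -1.8, -1.6, -1.4, -1.2.
r(-2) ≈ -0.909, r(-1.8) ≈ -0.974, r(-1.6) ≈ -1.000, r(-1.4) ≈ -0.985, r(-1.2) ≈ -0.932.
Sum = Δs · [r(-2) + r(-1.8) + r(-1.6) + r(-1.4) + r(-1.2)].
Sum ≈ -0.960.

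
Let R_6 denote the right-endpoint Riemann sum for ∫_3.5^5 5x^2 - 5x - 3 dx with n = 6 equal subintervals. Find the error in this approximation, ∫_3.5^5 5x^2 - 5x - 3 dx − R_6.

-7.109375

Exact integral: ∫_3.5^5 f(x) dx = 100.5.
R_6 = 107.609375.
Error = 100.5 − 107.609375 = -7.109375.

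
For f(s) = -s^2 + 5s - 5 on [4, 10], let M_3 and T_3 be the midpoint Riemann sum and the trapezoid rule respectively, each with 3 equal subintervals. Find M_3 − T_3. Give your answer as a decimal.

6

M_3 = -130.
T_3 = -136.
M_3 − T_3 = 6.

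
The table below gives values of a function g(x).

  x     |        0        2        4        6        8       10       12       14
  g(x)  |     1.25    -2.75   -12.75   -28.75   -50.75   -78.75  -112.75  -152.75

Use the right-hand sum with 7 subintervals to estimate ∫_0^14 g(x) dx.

-878.5

Δx = 2.
Sum = 2·[(-2.75) + (-12.75) + (-28.75) + (-50.75) + (-78.75) + (-112.75) + (-152.75)] = -878.5.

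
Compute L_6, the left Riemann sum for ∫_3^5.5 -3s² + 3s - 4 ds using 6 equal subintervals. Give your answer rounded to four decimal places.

-105.9983

Δs = (5.5 − 3)/6 = 5/12.
Left endpoints: 3, 41/12, 23/6, 4.25, 14/3, 61/12.
f(3) = -22, f(41/12) = -1381/48, f(23/6) = -439/12, f(4.25) = -45.4375, f(14/3) = -166/3, f(61/12) = -3181/48.
Sum = Δs · [f(3) + f(41/12) + f(23/6) + ...].
Sum ≈ -105.9983.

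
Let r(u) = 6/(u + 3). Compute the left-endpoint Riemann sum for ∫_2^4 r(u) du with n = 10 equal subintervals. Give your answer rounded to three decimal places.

2.054

Δu = (4 − 2)/10 = 0.2.
Left endpoints: 2, 2.2, 2.4, 2.6, 2.8, 3, 3.2, 3.4, 3.6, 3.8.
r(2) = 1.2, r(2.2) = 15/13, r(2.4) = 10/9, r(2.6) = 15/14, r(2.8) = 30/29, r(3) = 1, r(3.2) = 30/31, r(3.4) = 0.9375, r(3.6) = 10/11, r(3.8) = 15/17.
Sum = Δu · [r(2) + r(2.2) + r(2.4) + ...].
Sum ≈ 2.054.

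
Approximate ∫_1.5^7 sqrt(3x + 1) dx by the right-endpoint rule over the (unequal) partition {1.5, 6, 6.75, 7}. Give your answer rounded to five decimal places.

Subinterval widths: 4.5, 0.75, 0.25.
Right endpoints: 6, 6.75, 7.
f(6) ≈ 4.35890, f(6.75) ≈ 4.60977, f(7) ≈ 4.69042.
Sum = Σ Δx_i · f(x_i).
Sum ≈ 24.24498.

24.24498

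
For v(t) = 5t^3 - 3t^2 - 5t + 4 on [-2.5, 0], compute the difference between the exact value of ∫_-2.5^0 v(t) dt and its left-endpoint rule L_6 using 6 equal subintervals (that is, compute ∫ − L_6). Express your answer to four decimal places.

Exact integral: ∫_-2.5^0 v(t) dt = -38.828125.
L_6 ≈ -57.979601.
Error ≈ -38.828125 − (-57.979601) ≈ 19.1515.

19.1515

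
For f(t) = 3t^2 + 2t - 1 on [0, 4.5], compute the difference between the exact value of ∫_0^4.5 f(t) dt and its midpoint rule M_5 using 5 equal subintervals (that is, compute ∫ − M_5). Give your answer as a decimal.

0.91125

Exact integral: ∫_0^4.5 f(t) dt = 106.875.
M_5 = 105.96375.
Error = 106.875 − 105.96375 = 0.91125.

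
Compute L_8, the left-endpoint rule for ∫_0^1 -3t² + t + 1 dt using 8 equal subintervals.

Δt = (1 − 0)/8 = 0.125.
Left endpoints: 0, 0.125, 0.25, 0.375, 0.5, 0.625, 0.75, 0.875.
f(0) = 1, f(0.125) = 1.078125, f(0.25) = 1.0625, f(0.375) = 0.953125, f(0.5) = 0.75, f(0.625) = 0.453125, f(0.75) = 0.0625, f(0.875) = -0.421875.
Sum = Δt · [f(0) + f(0.125) + f(0.25) + ...].
Sum = 0.6171875.

0.6171875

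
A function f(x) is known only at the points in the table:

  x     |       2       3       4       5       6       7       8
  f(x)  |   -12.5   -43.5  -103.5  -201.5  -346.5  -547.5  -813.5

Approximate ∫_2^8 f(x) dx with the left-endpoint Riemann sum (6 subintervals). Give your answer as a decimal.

-1255

Δx = 1.
Sum = 1·[(-12.5) + (-43.5) + (-103.5) + (-201.5) + (-346.5) + (-547.5)] = -1255.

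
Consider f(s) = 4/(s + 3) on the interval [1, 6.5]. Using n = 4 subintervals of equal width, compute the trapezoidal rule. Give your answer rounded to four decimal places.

Δs = (6.5 − 1)/4 = 1.375.
f(1) = 1, f(2.375) = 32/43, f(3.75) = 16/27, f(5.125) = 32/65, f(6.5) = 8/19.
T_4 = (Δs/2)·[f(s_0) + 2f(s_1) + 2f(s_2) + 2f(s_3) + f(s_4)].
Sum ≈ 3.4920.

3.4920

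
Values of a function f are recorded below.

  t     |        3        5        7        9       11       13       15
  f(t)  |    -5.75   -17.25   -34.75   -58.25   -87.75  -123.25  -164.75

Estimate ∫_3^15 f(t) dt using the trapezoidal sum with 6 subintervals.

-813

Δt = 2.
T_6 = (2/2)·[(-5.75) + 2·(-17.25) + 2·(-34.75) + 2·(-58.25) + 2·(-87.75) + 2·(-123.25) + (-164.75)] = -813.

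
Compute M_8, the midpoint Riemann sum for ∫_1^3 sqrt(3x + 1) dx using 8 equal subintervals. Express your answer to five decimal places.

Δx = (3 − 1)/8 = 0.25.
Midpoints: 1.125, 1.375, 1.625, 1.875, 2.125, 2.375, 2.625, 2.875.
f(1.125) ≈ 2.09165, f(1.375) ≈ 2.26385, f(1.625) ≈ 2.42384, f(1.875) ≈ 2.57391, f(2.125) ≈ 2.71570, f(2.375) ≈ 2.85044, f(2.625) ≈ 2.97909, f(2.875) ≈ 3.10242.
Sum = Δx · [f(1.125) + f(1.375) + f(1.625) + ...].
Sum ≈ 5.25022.

5.25022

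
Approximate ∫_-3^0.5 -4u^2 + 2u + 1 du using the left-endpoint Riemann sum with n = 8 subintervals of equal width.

Δu = (0.5 − (-3))/8 = 0.4375.
Left endpoints: -3, -2.5625, -2.125, -1.6875, -1.25, -0.8125, -0.375, 0.0625.
f(-3) = -41, f(-2.5625) = -30.390625, f(-2.125) = -21.3125, f(-1.6875) = -13.765625, f(-1.25) = -7.75, f(-0.8125) = -3.265625, f(-0.375) = -0.3125, f(0.0625) = 1.109375.
Sum = Δu · [f(-3) + f(-2.5625) + f(-2.125) + ...].
Sum = -51.05078125.

-51.05078125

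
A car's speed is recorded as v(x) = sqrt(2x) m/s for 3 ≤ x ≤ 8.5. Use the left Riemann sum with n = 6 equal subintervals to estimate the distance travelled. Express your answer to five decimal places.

17.68664

Δx = (8.5 − 3)/6 = 11/12.
Left endpoints: 3, 47/12, 29/6, 5.75, 20/3, 91/12.
v(3) ≈ 2.44949, v(47/12) ≈ 2.79881, v(29/6) ≈ 3.10913, v(5.75) ≈ 3.39116, v(20/3) ≈ 3.65148, v(91/12) ≈ 3.89444.
Sum = Δx · [v(3) + v(47/12) + v(29/6) + ...].
Sum ≈ 17.68664.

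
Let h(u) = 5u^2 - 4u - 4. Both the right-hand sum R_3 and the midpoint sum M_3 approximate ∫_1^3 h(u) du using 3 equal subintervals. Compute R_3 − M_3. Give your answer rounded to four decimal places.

11.7778

R_3 ≈ 30.740741.
M_3 ≈ 18.962963.
R_3 − M_3 ≈ 11.7778.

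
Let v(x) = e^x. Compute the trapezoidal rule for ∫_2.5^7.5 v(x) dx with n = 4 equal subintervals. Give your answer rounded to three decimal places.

Δx = (7.5 − 2.5)/4 = 1.25.
v(2.5) ≈ 12.182, v(3.75) ≈ 42.521, v(5) ≈ 148.413, v(6.25) ≈ 518.013, v(7.5) ≈ 1808.042.
T_4 = (Δx/2)·[v(x_0) + 2v(x_1) + 2v(x_2) + 2v(x_3) + v(x_4)].
Sum ≈ 2023.824.

2023.824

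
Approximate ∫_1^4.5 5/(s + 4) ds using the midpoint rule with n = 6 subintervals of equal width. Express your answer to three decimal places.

Δs = (4.5 − 1)/6 = 7/12.
Midpoints: 31/24, 1.875, 59/24, 73/24, 3.625, 101/24.
f(31/24) = 120/127, f(1.875) = 40/47, f(59/24) = 24/31, f(73/24) = 120/169, f(3.625) = 40/61, f(101/24) = 120/197.
Sum = Δs · [f(31/24) + f(1.875) + f(59/24) + ...].
Sum ≈ 2.651.

2.651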